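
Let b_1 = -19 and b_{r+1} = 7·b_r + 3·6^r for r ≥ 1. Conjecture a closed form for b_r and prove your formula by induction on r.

Computing the first terms: b_1 = -19, b_2 = -115, b_3 = -697. This suggests b_r = -3·6^r - 7^(r - 1).
When r = 1: the formula gives -19 = -19 = b_1.
Suppose the result is true for r = m, so b_m = -3·6^m - 7^(m - 1).
Then b_{m+1} = 7·b_m + 3·6^m = 7·(-3·6^m - 7^(m - 1)) + 3·6^m = -3·6^(m + 1) - 7^m = -3·6^(m+1) - 7^((m+1) - 1),
which is the claimed formula at r = m+1.
This completes the induction.

b_r = -3·6^r - 7^(r - 1)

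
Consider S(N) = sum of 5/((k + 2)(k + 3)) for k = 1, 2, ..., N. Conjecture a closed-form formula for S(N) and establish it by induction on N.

We claim S(N) = 5N/(3(N + 3)) for all N ≥ 1.
For the base case N = 1: S(1) = 5/12, and the closed form gives 5/12. They agree.
Inductive step: suppose the statement holds for some k ≥ 1, so S(k) = 5k/(3(k + 3)).
Then S(k+1) = S(k) + (5/((k + 3)(k + 4))) = (5k/(3(k + 3))) + (5/((k + 3)(k + 4))).
Simplifying, S(k+1) = 5(k + 1)/(3(k + 4)) = 5(k+1)/(3((k+1) + 3)),
which is the closed form with N = k+1.
By the principle of mathematical induction, the result holds for all N ≥ 1.

S(N) = 5N/(3(N + 3))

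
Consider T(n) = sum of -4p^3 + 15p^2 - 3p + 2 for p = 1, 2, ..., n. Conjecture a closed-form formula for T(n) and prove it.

We claim T(n) = -n(n^3 - 3n^2 - 5n - 3) for all n ≥ 1.
When n = 1: T(1) = 10, and the closed form gives 10. They agree.
For the inductive step, assume it holds for an arbitrary p ≥ 1, so T(p) = p(-p^3 + 3p^2 + 5p + 3).
Then T(p+1) = T(p) + (-4p^3 + 3p^2 + 15p + 10) = (p(-p^3 + 3p^2 + 5p + 3)) + (-4p^3 + 3p^2 + 15p + 10).
Simplifying, T(p+1) = -(p + 1)(p^3 - 8p - 10) = -(p+1)((p+1)^3 - 3(p+1)^2 - 5(p+1) - 3),
which is the closed form with n = p+1.
By the principle of mathematical induction, the result holds for all n ≥ 1.

T(n) = -n(n^3 - 3n^2 - 5n - 3)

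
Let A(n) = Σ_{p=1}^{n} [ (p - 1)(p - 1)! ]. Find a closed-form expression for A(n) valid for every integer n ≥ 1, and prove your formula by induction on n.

A(n) = n! - 1

We claim A(n) = n! - 1 for all n ≥ 1.
Base case (n = 1): A(1) = 0, and the closed form gives 0. They agree.
For the inductive step, assume it holds for an arbitrary p ≥ 1, so A(p) = p! - 1.
Then A(p+1) = A(p) + (p·p!) = (p! - 1) + (p·p!).
Simplifying, A(p+1) = (p+1)! - 1,
which is the closed form with n = p+1.
By induction, the statement is established for all n ≥ 1.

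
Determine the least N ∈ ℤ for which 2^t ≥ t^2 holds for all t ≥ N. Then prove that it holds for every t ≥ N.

At t = 3: 8 < 9, so the inequality fails and N ≥ 4. We prove 2^t ≥ t^2 for all t ≥ 4.
Base case (t = 4): 2^t = 16 and t^2 = 16, so 16 ≥ 16.
For the inductive step, assume it holds for an arbitrary r ≥ 4, so 2^r ≥ r^2.
Then 2^(r + 1) = 2·(2^r) ≥ 2·(r^2).
Also, for r ≥ 4 we have 2·(r^2) ≥ (r+1)^2, since 2 ≥ (1 + 1/r)^2 for all r ≥ 4.
Combining, 2^(r + 1) ≥ (r+1)^2.
This completes the induction.
Hence the smallest such N is 4.

N = 4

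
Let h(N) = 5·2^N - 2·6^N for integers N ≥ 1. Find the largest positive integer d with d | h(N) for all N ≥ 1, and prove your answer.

d = 2

Computing the first values: h(1) = -2 and h(2) = -52; gcd(-2, -52) = 2, so d ≤ 2.
We prove 2 | 5·2^N - 2·6^N for all N ≥ 1 by induction on N.
Base step (N = 1): h(1) = -2 = 2·(-1), so 2 | h(1).
Inductive step: suppose the statement holds for some r ≥ 1, i.e. 2 | h(r). Then
h(r+1) − 6·h(r) = (5·2^(r+1) - 2·6^(r+1)) − 6·(5·2^r - 2·6^r) = (5)·2^r·(2 − 6) = (-20)·2^r. Since 2 | h(r) by the inductive hypothesis, 2 | 6·h(r); and 2 | -20 since -20 = 2·-10. Therefore 2 | h(r+1).
By the principle of mathematical induction, the result holds for all N ≥ 1.
Therefore the largest such d is 2.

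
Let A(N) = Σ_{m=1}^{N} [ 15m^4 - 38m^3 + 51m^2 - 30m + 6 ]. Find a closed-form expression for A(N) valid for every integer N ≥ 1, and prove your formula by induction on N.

We claim A(N) = N(3N^4 - 2N^3 + 3N^2 + N - 1) for all N ≥ 1.
When N = 1: A(1) = 4, and the closed form gives 4. They agree.
Suppose the result is true for N = m, so A(m) = m(3m^4 - 2m^3 + 3m^2 + m - 1).
Then A(m+1) = A(m) + (15m^4 + 22m^3 + 27m^2 + 18m + 4) = (m(3m^4 - 2m^3 + 3m^2 + m - 1)) + (15m^4 + 22m^3 + 27m^2 + 18m + 4).
Simplifying, A(m+1) = (m + 1)(3m^4 + 10m^3 + 15m^2 + 13m + 4) = (m+1)(3(m+1)^4 - 2(m+1)^3 + 3(m+1)^2 + (m+1) - 1),
which is the closed form with N = m+1.
This completes the induction.

A(N) = N(3N^4 - 2N^3 + 3N^2 + N - 1)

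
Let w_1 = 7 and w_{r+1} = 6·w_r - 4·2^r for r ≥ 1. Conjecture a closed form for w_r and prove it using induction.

w_r = 2^r + 5·6^(r - 1)

Computing the first terms: w_1 = 7, w_2 = 34, w_3 = 188. This suggests w_r = 2^r + 5·6^(r - 1).
Base case (r = 1): the formula gives 7 = 7 = w_1.
For the inductive step, assume it holds for an arbitrary j ≥ 1, so w_j = 2^j + 5·6^(j - 1).
Then w_{j+1} = 6·w_j - 4·2^j = 6·(2^j + 5·6^(j - 1)) - 4·2^j = 2^(j + 1) + 5·6^j = 2^(j+1) + 5·6^((j+1) - 1),
which is the claimed formula at r = j+1.
Hence, by induction on r, the claim holds for every r ≥ 1.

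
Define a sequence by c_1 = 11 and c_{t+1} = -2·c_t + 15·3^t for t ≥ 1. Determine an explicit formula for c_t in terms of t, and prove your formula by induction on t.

Computing the first terms: c_1 = 11, c_2 = 23, c_3 = 89. This suggests c_t = -(-2)^t + 3^(t + 1).
Base case (t = 1): the formula gives 11 = 11 = c_1.
Inductive step: suppose the statement holds for some p ≥ 1, so c_p = -(-2)^p + 3^(p + 1).
Then c_{p+1} = -2·c_p + 15·3^p = -2·(-(-2)^p + 3^(p + 1)) + 15·3^p = -(-2)^(p + 1) + 3^(p + 2) = -(-2)^(p+1) + 3^((p+1) + 1),
which is the claimed formula at t = p+1.
By the principle of mathematical induction, the result holds for all t ≥ 1.

c_t = -(-2)^t + 3^(t + 1)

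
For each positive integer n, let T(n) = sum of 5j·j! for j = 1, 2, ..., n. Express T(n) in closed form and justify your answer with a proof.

T(n) = 5(n + 1)! - 5

We claim T(n) = 5(n + 1)! - 5 for all n ≥ 1.
Base step (n = 1): T(1) = 5, and the closed form gives 5. They agree.
For the inductive step, assume it holds for an arbitrary j ≥ 1, so T(j) = 5(j + 1)! - 5.
Then T(j+1) = T(j) + (5(j + 1)(j + 1)!) = (5(j + 1)! - 5) + (5(j + 1)(j + 1)!).
Simplifying, T(j+1) = 5((j+1) + 1)! - 5,
which is the closed form with n = j+1.
By the principle of mathematical induction, the result holds for all n ≥ 1.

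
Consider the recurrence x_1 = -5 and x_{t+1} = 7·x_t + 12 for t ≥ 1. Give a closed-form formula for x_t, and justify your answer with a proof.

x_t = -3·7^(t - 1) - 2

Computing the first terms: x_1 = -5, x_2 = -23, x_3 = -149. This suggests x_t = -3·7^(t - 1) - 2.
Base case (t = 1): the formula gives -5 = -5 = x_1.
For the inductive step, assume it holds for an arbitrary m ≥ 1, so x_m = -3·7^(m - 1) - 2.
Then x_{m+1} = 7·x_m + 12 = 7·(-3·7^(m - 1) - 2) + 12 = -3·7^m - 2 = -3·7^((m+1) - 1) - 2,
which is the claimed formula at t = m+1.
This completes the induction.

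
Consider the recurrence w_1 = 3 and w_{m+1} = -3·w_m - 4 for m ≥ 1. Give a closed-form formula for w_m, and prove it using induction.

Computing the first terms: w_1 = 3, w_2 = -13, w_3 = 35. This suggests w_m = 4(-3)^(m - 1) - 1.
For the base case m = 1: the formula gives 3 = 3 = w_1.
Inductive step: suppose the statement holds for some j ≥ 1, so w_j = 4(-3)^(j - 1) - 1.
Then w_{j+1} = -3·w_j - 4 = -3·(4(-3)^(j - 1) - 1) - 4 = 4(-3)^j - 1 = 4(-3)^((j+1) - 1) - 1,
which is the claimed formula at m = j+1.
Hence, by induction on m, the claim holds for every m ≥ 1.

w_m = 4(-3)^(m - 1) - 1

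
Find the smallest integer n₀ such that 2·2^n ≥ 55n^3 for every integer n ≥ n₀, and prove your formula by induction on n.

n₀ = 18

At n = 17: 262144 < 270215, so the inequality fails and n₀ ≥ 18. We prove 2·2^n ≥ 55n^3 for all n ≥ 18.
Base step (n = 18): 2·2^n = 524288 and 55n^3 = 320760, so 524288 ≥ 320760.
For the inductive step, assume it holds for an arbitrary r ≥ 18, so 2·2^r ≥ 55r^3.
Then 2·2^(r + 1) = 2·(2·2^r) ≥ 2·(55r^3).
Also, for r ≥ 18 we have 2·(55r^3) ≥ 55(r+1)^3, since 2 ≥ (1 + 1/r)^3 for all r ≥ 18.
Combining, 2·2^(r + 1) ≥ 55(r+1)^3.
Hence, by induction on n, the claim holds for every n ≥ 18.
Hence the smallest such n₀ is 18.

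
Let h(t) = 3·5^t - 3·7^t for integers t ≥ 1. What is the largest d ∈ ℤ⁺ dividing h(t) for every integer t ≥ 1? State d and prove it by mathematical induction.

Computing the first values: h(1) = -6 and h(2) = -72; gcd(-6, -72) = 6, so d ≤ 6.
We prove 6 | 3·5^t - 3·7^t for all t ≥ 1 by induction on t.
For the base case t = 1: h(1) = -6 = 6·(-1), so 6 | h(1).
Inductive step: suppose the statement holds for some i ≥ 1, i.e. 6 | h(i). Then
h(i+1) − 7·h(i) = (3·5^(i+1) - 3·7^(i+1)) − 7·(3·5^i - 3·7^i) = (3)·5^i·(5 − 7) = (-6)·5^i. Since 6 | h(i) by the inductive hypothesis, 6 | 7·h(i); and 6 | -6 since -6 = 6·-1. Therefore 6 | h(i+1).
By the principle of mathematical induction, the result holds for all t ≥ 1.
Therefore the largest such d is 6.

d = 6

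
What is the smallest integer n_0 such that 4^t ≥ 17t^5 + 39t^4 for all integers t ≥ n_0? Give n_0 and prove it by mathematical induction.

At t = 10: 1048576 < 2090000, so the inequality fails and n_0 ≥ 11. We prove 4^t ≥ 17t^5 + 39t^4 for all t ≥ 11.
Base case (t = 11): 4^t = 4194304 and 17t^5 + 39t^4 = 3308866, so 4194304 ≥ 3308866.
Suppose the result is true for t = m, so 4^m ≥ 17m^5 + 39m^4.
Then 4^(m + 1) = 4·(4^m) ≥ 4·(17m^5 + 39m^4).
Also, for m ≥ 11 we have 4·(17m^5 + 39m^4) ≥ 17(m+1)^5 + 39(m+1)^4, since 4·(17m^5 + 39m^4) − (17(m+1)^5 + 39(m+1)^4) = 51m^5 + 32m^4 - 326m^3 - 404m^2 - 241m - 56, which is nonnegative for all m ≥ 11.
Combining, 4^(m + 1) ≥ 17(m+1)^5 + 39(m+1)^4.
This completes the induction.
Hence the smallest such n_0 is 11.

n_0 = 11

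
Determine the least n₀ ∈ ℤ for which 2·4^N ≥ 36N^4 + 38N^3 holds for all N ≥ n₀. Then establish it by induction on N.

n₀ = 9

At N = 8: 131072 < 166912, so the inequality fails and n₀ ≥ 9. We prove 2·4^N ≥ 36N^4 + 38N^3 for all N ≥ 9.
Base step (N = 9): 2·4^N = 524288 and 36N^4 + 38N^3 = 263898, so 524288 ≥ 263898.
Inductive step: suppose the statement holds for some j ≥ 9, so 2·4^j ≥ 36j^4 + 38j^3.
Then 2·4^(j + 1) = 4·(2·4^j) ≥ 4·(36j^4 + 38j^3).
Also, for j ≥ 9 we have 4·(36j^4 + 38j^3) ≥ 36(j+1)^4 + 38(j+1)^3, since 4·(36j^4 + 38j^3) − (36(j+1)^4 + 38(j+1)^3) = 108j^4 - 30j^3 - 330j^2 - 258j - 74, which is nonnegative for all j ≥ 9.
Combining, 2·4^(j + 1) ≥ 36(j+1)^4 + 38(j+1)^3.
This completes the induction.
Hence the smallest such n₀ is 9.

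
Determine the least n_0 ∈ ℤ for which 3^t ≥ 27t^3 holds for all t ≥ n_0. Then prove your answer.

n_0 = 9

At t = 8: 6561 < 13824, so the inequality fails and n_0 ≥ 9. We prove 3^t ≥ 27t^3 for all t ≥ 9.
For the base case t = 9: 3^t = 19683 and 27t^3 = 19683, so 19683 ≥ 19683.
For the inductive step, assume it holds for an arbitrary m ≥ 9, so 3^m ≥ 27m^3.
Then 3^(m + 1) = 3·(3^m) ≥ 3·(27m^3).
Also, for m ≥ 9 we have 3·(27m^3) ≥ 27(m+1)^3, since 3 ≥ (1 + 1/m)^3 for all m ≥ 9.
Combining, 3^(m + 1) ≥ 27(m+1)^3.
By induction, the statement is established for all t ≥ 9.
Hence the smallest such n_0 is 9.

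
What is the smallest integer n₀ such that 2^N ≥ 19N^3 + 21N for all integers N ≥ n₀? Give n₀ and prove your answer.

n₀ = 17

At N = 16: 65536 < 78160, so the inequality fails and n₀ ≥ 17. We prove 2^N ≥ 19N^3 + 21N for all N ≥ 17.
Base step (N = 17): 2^N = 131072 and 19N^3 + 21N = 93704, so 131072 ≥ 93704.
Inductive step: assume the claim holds for N = j, so 2^j ≥ 19j^3 + 21j.
Then 2^(j + 1) = 2·(2^j) ≥ 2·(19j^3 + 21j).
Also, for j ≥ 17 we have 2·(19j^3 + 21j) ≥ 19(j+1)^3 + 21(j+1), since 2·(19j^3 + 21j) − (19(j+1)^3 + 21(j+1)) = 19j^3 - 57j^2 - 36j - 40, which is nonnegative for all j ≥ 17.
Combining, 2^(j + 1) ≥ 19(j+1)^3 + 21(j+1).
By induction, the statement is established for all N ≥ 17.
Hence the smallest such n₀ is 17.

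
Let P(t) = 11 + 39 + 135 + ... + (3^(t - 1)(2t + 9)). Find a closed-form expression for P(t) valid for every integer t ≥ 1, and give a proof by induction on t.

P(t) = 3^t(t + 4) - 4

We claim P(t) = 3^t(t + 4) - 4 for all t ≥ 1.
Base case (t = 1): P(1) = 11, and the closed form gives 11. They agree.
Inductive step: assume the claim holds for t = j, so P(j) = 3^j(j + 4) - 4.
Then P(j+1) = P(j) + (3^j(2j + 11)) = (3^j(j + 4) - 4) + (3^j(2j + 11)).
Simplifying, P(j+1) = 3·3^j·j + 15·3^j - 4 = 3^(j+1)((j+1) + 4) - 4,
which is the closed form with t = j+1.
By the principle of mathematical induction, the result holds for all t ≥ 1.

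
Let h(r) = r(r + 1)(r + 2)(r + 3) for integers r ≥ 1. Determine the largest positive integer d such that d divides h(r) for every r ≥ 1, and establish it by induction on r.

d = 24

Computing the first values: h(1) = 24 and h(2) = 120; gcd(24, 120) = 24, so d ≤ 24.
We prove 24 | r(r + 1)(r + 2)(r + 3) for all r ≥ 1 by induction on r.
Base step (r = 1): h(1) = 24 = 24·(1), so 24 | h(1).
Inductive step: suppose the statement holds for some p ≥ 1, i.e. 24 | h(p). Then
h(p+1) − h(p) = (p+1)·(p+2)·(p+3)·(p+4) − p·(p+1)·(p+2)·(p+3) = (p+1)·(p+2)·(p+3)·[(p+4) − p] = 4·(p+1)·(p+2)·(p+3). The product of 3 consecutive integers is divisible by (3)! = 6, so h(p+1) − h(p) is divisible by 4·6 = 24. By the inductive hypothesis 24 | h(p), hence 24 | h(p+1).
By induction, the statement is established for all r ≥ 1.
Therefore the largest such d is 24.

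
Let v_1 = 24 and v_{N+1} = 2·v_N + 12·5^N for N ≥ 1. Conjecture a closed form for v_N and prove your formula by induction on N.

v_N = 2^(N + 1) + 4·5^N

Computing the first terms: v_1 = 24, v_2 = 108, v_3 = 516. This suggests v_N = 2^(N + 1) + 4·5^N.
Base step (N = 1): the formula gives 24 = 24 = v_1.
Inductive step: assume the claim holds for N = m, so v_m = 2^(m + 1) + 4·5^m.
Then v_{m+1} = 2·v_m + 12·5^m = 2·(2^(m + 1) + 4·5^m) + 12·5^m = 2^(m + 2) + 4·5^(m + 1) = 2^((m+1) + 1) + 4·5^(m+1),
which is the claimed formula at N = m+1.
By the principle of mathematical induction, the result holds for all N ≥ 1.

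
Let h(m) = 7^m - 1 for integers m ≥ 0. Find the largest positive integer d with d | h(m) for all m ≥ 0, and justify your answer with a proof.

Computing the first values: h(0) = 0 and h(1) = 6; gcd(0, 6) = 6, so d ≤ 6.
We prove 6 | 7^m - 1 for all m ≥ 0 by induction on m.
Base case (m = 0): h(0) = 0 = 6·(0), so 6 | h(0).
Inductive step: suppose the statement holds for some r ≥ 0, i.e. 6 | h(r). Then
h(r+1) = 7^(r+1) - 1 = 7·(7^r - 1) + 6 = 7·h(r) + 6. The first term is divisible by 6 by the inductive hypothesis, and 6 is divisible by 6. Hence 6 | h(r+1).
By the principle of mathematical induction, the result holds for all m ≥ 0.
Therefore the largest such d is 6.

d = 6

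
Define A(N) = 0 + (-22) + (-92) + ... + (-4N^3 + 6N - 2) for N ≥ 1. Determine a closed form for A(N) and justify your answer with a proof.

We claim A(N) = -N(N - 1)(N^2 + 3N + 1) for all N ≥ 1.
When N = 1: A(1) = 0, and the closed form gives 0. They agree.
Inductive step: assume the claim holds for N = i, so A(i) = i(-i^3 - 2i^2 + 2i + 1).
Then A(i+1) = A(i) + (6i - 4(i + 1)^3 + 4) = (i(-i^3 - 2i^2 + 2i + 1)) + (6i - 4(i + 1)^3 + 4).
Simplifying, A(i+1) = -i(i + 1)(i^2 + 5i + 5) = -(i+1)((i+1) - 1)((i+1)^2 + 3(i+1) + 1),
which is the closed form with N = i+1.
This completes the induction.

A(N) = -N(N - 1)(N^2 + 3N + 1)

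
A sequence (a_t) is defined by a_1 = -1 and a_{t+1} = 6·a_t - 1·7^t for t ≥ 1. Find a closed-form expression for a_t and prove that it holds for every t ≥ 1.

a_t = 6^t - 7^t

Computing the first terms: a_1 = -1, a_2 = -13, a_3 = -127. This suggests a_t = 6^t - 7^t.
Base step (t = 1): the formula gives -1 = -1 = a_1.
Inductive step: suppose the statement holds for some r ≥ 1, so a_r = 6^r - 7^r.
Then a_{r+1} = 6·a_r - 1·7^r = 6·(6^r - 7^r) - 1·7^r = 6^(r + 1) - 7^(r + 1),
which is the claimed formula at t = r+1.
By induction, the statement is established for all t ≥ 1.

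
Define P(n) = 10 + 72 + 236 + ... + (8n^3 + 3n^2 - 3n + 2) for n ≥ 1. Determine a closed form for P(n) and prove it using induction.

P(n) = n(2n^3 + 5n^2 + 2n + 1)

We claim P(n) = n(2n^3 + 5n^2 + 2n + 1) for all n ≥ 1.
When n = 1: P(1) = 10, and the closed form gives 10. They agree.
Inductive step: assume the claim holds for n = r, so P(r) = r(2r^3 + 5r^2 + 2r + 1).
Then P(r+1) = P(r) + (8r^3 + 27r^2 + 27r + 10) = (r(2r^3 + 5r^2 + 2r + 1)) + (8r^3 + 27r^2 + 27r + 10).
Simplifying, P(r+1) = (r + 1)(2r^3 + 11r^2 + 18r + 10) = (r+1)(2(r+1)^3 + 5(r+1)^2 + 2(r+1) + 1),
which is the closed form with n = r+1.
By the principle of mathematical induction, the result holds for all n ≥ 1.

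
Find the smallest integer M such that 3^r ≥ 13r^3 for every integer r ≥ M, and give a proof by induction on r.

At r = 8: 6561 < 6656, so the inequality fails and M ≥ 9. We prove 3^r ≥ 13r^3 for all r ≥ 9.
Base step (r = 9): 3^r = 19683 and 13r^3 = 9477, so 19683 ≥ 9477.
Inductive step: assume the claim holds for r = p, so 3^p ≥ 13p^3.
Then 3^(p + 1) = 3·(3^p) ≥ 3·(13p^3).
Also, for p ≥ 9 we have 3·(13p^3) ≥ 13(p+1)^3, since 3 ≥ (1 + 1/p)^3 for all p ≥ 9.
Combining, 3^(p + 1) ≥ 13(p+1)^3.
By the principle of mathematical induction, the result holds for all r ≥ 9.
Hence the smallest such M is 9.

M = 9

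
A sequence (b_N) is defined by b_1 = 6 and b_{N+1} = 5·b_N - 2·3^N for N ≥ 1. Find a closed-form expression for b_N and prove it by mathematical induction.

Computing the first terms: b_1 = 6, b_2 = 24, b_3 = 102. This suggests b_N = 3^N + 3·5^(N - 1).
For the base case N = 1: the formula gives 6 = 6 = b_1.
For the inductive step, assume it holds for an arbitrary r ≥ 1, so b_r = 3^r + 3·5^(r - 1).
Then b_{r+1} = 5·b_r - 2·3^r = 5·(3^r + 3·5^(r - 1)) - 2·3^r = 3^(r + 1) + 3·5^r = 3^(r+1) + 3·5^((r+1) - 1),
which is the claimed formula at N = r+1.
This completes the induction.

b_N = 3^N + 3·5^(N - 1)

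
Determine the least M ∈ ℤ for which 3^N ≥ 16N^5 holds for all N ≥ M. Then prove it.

M = 15

At N = 14: 4782969 < 8605184, so the inequality fails and M ≥ 15. We prove 3^N ≥ 16N^5 for all N ≥ 15.
Base case (N = 15): 3^N = 14348907 and 16N^5 = 12150000, so 14348907 ≥ 12150000.
Inductive step: suppose the statement holds for some p ≥ 15, so 3^p ≥ 16p^5.
Then 3^(p + 1) = 3·(3^p) ≥ 3·(16p^5).
Also, for p ≥ 15 we have 3·(16p^5) ≥ 16(p+1)^5, since 3 ≥ (1 + 1/p)^5 for all p ≥ 15.
Combining, 3^(p + 1) ≥ 16(p+1)^5.
By induction, the statement is established for all N ≥ 15.
Hence the smallest such M is 15.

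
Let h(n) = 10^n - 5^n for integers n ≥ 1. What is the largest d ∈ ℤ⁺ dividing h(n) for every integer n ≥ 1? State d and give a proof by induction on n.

Computing the first values: h(1) = 5 and h(2) = 75; gcd(5, 75) = 5, so d ≤ 5.
We prove 5 | 10^n - 5^n for all n ≥ 1 by induction on n.
Base step (n = 1): h(1) = 5 = 5·(1), so 5 | h(1).
Suppose the result is true for n = k, i.e. 5 | h(k). Then
10^{k+1} − 5^{k+1} = 10·10^k − 5·5^k = 10·(10^k − 5^k) + (5)·5^k. The first term is divisible by 5 by the inductive hypothesis, and the second term (5)·5^k is divisible by 5 since 5 | 5. Hence 5 | h(k+1).
Hence, by induction on n, the claim holds for every n ≥ 1.
Therefore the largest such d is 5.

d = 5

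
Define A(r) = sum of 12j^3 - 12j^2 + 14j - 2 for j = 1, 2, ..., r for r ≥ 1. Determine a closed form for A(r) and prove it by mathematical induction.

A(r) = r(3r^3 + 2r^2 + 4r + 3)

We claim A(r) = r(3r^3 + 2r^2 + 4r + 3) for all r ≥ 1.
Base case (r = 1): A(1) = 12, and the closed form gives 12. They agree.
Inductive step: suppose the statement holds for some j ≥ 1, so A(j) = j(3j^3 + 2j^2 + 4j + 3).
Then A(j+1) = A(j) + (12j^3 + 24j^2 + 26j + 12) = (j(3j^3 + 2j^2 + 4j + 3)) + (12j^3 + 24j^2 + 26j + 12).
Simplifying, A(j+1) = (j + 1)(3j^3 + 11j^2 + 17j + 12) = (j+1)(3(j+1)^3 + 2(j+1)^2 + 4(j+1) + 3),
which is the closed form with r = j+1.
Hence, by induction on r, the claim holds for every r ≥ 1.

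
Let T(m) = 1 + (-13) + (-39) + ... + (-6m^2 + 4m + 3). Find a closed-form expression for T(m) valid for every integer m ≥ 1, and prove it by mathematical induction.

We claim T(m) = -m(2m^2 + m - 4) for all m ≥ 1.
For the base case m = 1: T(1) = 1, and the closed form gives 1. They agree.
Inductive step: assume the claim holds for m = r, so T(r) = r(-2r^2 - r + 4).
Then T(r+1) = T(r) + (-6r^2 - 8r + 1) = (r(-2r^2 - r + 4)) + (-6r^2 - 8r + 1).
Simplifying, T(r+1) = -(r + 1)(2r^2 + 5r - 1) = -(r+1)(2(r+1)^2 + (r+1) - 4),
which is the closed form with m = r+1.
This completes the induction.

T(m) = -m(2m^2 + m - 4)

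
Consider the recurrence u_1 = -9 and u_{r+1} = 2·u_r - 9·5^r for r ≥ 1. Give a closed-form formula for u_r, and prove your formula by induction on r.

Computing the first terms: u_1 = -9, u_2 = -63, u_3 = -351. This suggests u_r = 3·2^r - 3·5^r.
Base step (r = 1): the formula gives -9 = -9 = u_1.
Inductive step: suppose the statement holds for some j ≥ 1, so u_j = 3·2^j - 3·5^j.
Then u_{j+1} = 2·u_j - 9·5^j = 2·(3·2^j - 3·5^j) - 9·5^j = 3·2^(j + 1) - 3·5^(j + 1),
which is the claimed formula at r = j+1.
Hence, by induction on r, the claim holds for every r ≥ 1.

u_r = 3·2^r - 3·5^r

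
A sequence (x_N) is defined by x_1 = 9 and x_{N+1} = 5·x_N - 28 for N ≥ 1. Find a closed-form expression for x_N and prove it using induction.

Computing the first terms: x_1 = 9, x_2 = 17, x_3 = 57. This suggests x_N = 2·5^(N - 1) + 7.
Base case (N = 1): the formula gives 9 = 9 = x_1.
Suppose the result is true for N = k, so x_k = 2·5^(k - 1) + 7.
Then x_{k+1} = 5·x_k - 28 = 5·(2·5^(k - 1) + 7) - 28 = 2·5^k + 7 = 2·5^((k+1) - 1) + 7,
which is the claimed formula at N = k+1.
By induction, the statement is established for all N ≥ 1.

x_N = 2·5^(N - 1) + 7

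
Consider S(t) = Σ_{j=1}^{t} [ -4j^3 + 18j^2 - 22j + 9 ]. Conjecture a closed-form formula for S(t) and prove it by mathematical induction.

We claim S(t) = -t(t^3 - 4t^2 + 3t - 1) for all t ≥ 1.
For the base case t = 1: S(1) = 1, and the closed form gives 1. They agree.
Suppose the result is true for t = j, so S(j) = j(-j^3 + 4j^2 - 3j + 1).
Then S(j+1) = S(j) + (-4j^3 + 6j^2 + 2j + 1) = (j(-j^3 + 4j^2 - 3j + 1)) + (-4j^3 + 6j^2 + 2j + 1).
Simplifying, S(j+1) = -(j + 1)(j^3 - j^2 - 2j - 1) = -(j+1)((j+1)^3 - 4(j+1)^2 + 3(j+1) - 1),
which is the closed form with t = j+1.
By the principle of mathematical induction, the result holds for all t ≥ 1.

S(t) = -t(t^3 - 4t^2 + 3t - 1)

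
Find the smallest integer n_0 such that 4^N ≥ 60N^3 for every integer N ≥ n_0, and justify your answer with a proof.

n_0 = 8

At N = 7: 16384 < 20580, so the inequality fails and n_0 ≥ 8. We prove 4^N ≥ 60N^3 for all N ≥ 8.
Base step (N = 8): 4^N = 65536 and 60N^3 = 30720, so 65536 ≥ 30720.
Inductive step: suppose the statement holds for some j ≥ 8, so 4^j ≥ 60j^3.
Then 4^(j + 1) = 4·(4^j) ≥ 4·(60j^3).
Also, for j ≥ 8 we have 4·(60j^3) ≥ 60(j+1)^3, since 4 ≥ (1 + 1/j)^3 for all j ≥ 8.
Combining, 4^(j + 1) ≥ 60(j+1)^3.
Hence, by induction on N, the claim holds for every N ≥ 8.
Hence the smallest such n_0 is 8.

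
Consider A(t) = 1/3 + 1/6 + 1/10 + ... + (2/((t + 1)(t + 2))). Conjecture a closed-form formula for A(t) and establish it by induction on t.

We claim A(t) = t/(t + 2) for all t ≥ 1.
When t = 1: A(1) = 1/3, and the closed form gives 1/3. They agree.
Inductive step: assume the claim holds for t = m, so A(m) = m/(m + 2).
Then A(m+1) = A(m) + (2/((m + 2)(m + 3))) = (m/(m + 2)) + (2/((m + 2)(m + 3))).
Simplifying, A(m+1) = (m + 1)/(m + 3) = (m+1)/((m+1) + 2),
which is the closed form with t = m+1.
By induction, the statement is established for all t ≥ 1.

A(t) = t/(t + 2)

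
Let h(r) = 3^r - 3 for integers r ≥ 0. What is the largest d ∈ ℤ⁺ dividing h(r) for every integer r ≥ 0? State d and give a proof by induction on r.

Computing the first values: h(0) = -2 and h(1) = 0; gcd(-2, 0) = 2, so d ≤ 2.
We prove 2 | 3^r - 3 for all r ≥ 0 by induction on r.
Base case (r = 0): h(0) = -2 = 2·(-1), so 2 | h(0).
For the inductive step, assume it holds for an arbitrary k ≥ 0, i.e. 2 | h(k). Then
h(k+1) = 3^(k+1) - 3 = 3·(3^k - 3) + 6 = 3·h(k) + 6. The first term is divisible by 2 by the inductive hypothesis, and 6 is divisible by 2. Hence 2 | h(k+1).
By the principle of mathematical induction, the result holds for all r ≥ 0.
Therefore the largest such d is 2.

d = 2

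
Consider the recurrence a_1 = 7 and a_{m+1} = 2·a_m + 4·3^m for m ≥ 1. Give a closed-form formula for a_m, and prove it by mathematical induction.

Computing the first terms: a_1 = 7, a_2 = 26, a_3 = 88. This suggests a_m = -5·2^(m - 1) + 4·3^m.
Base case (m = 1): the formula gives 7 = 7 = a_1.
Inductive step: assume the claim holds for m = j, so a_j = -5·2^(j - 1) + 4·3^j.
Then a_{j+1} = 2·a_j + 4·3^j = 2·(-5·2^(j - 1) + 4·3^j) + 4·3^j = -5·2^j + 4·3^(j + 1) = -5·2^((j+1) - 1) + 4·3^(j+1),
which is the claimed formula at m = j+1.
By the principle of mathematical induction, the result holds for all m ≥ 1.

a_m = -5·2^(m - 1) + 4·3^m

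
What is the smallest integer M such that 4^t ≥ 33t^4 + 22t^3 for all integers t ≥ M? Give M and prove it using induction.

M = 9

At t = 8: 65536 < 146432, so the inequality fails and M ≥ 9. We prove 4^t ≥ 33t^4 + 22t^3 for all t ≥ 9.
For the base case t = 9: 4^t = 262144 and 33t^4 + 22t^3 = 232551, so 262144 ≥ 232551.
Suppose the result is true for t = i, so 4^i ≥ 33i^4 + 22i^3.
Then 4^(i + 1) = 4·(4^i) ≥ 4·(33i^4 + 22i^3).
Also, for i ≥ 9 we have 4·(33i^4 + 22i^3) ≥ 33(i+1)^4 + 22(i+1)^3, since 4·(33i^4 + 22i^3) − (33(i+1)^4 + 22(i+1)^3) = 99i^4 - 66i^3 - 264i^2 - 198i - 55, which is nonnegative for all i ≥ 9.
Combining, 4^(i + 1) ≥ 33(i+1)^4 + 22(i+1)^3.
By induction, the statement is established for all t ≥ 9.
Hence the smallest such M is 9.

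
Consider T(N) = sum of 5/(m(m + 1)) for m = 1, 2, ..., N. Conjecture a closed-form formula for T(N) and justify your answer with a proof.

T(N) = 5N/(N + 1)

We claim T(N) = 5N/(N + 1) for all N ≥ 1.
When N = 1: T(1) = 5/2, and the closed form gives 5/2. They agree.
Inductive step: suppose the statement holds for some m ≥ 1, so T(m) = 5m/(m + 1).
Then T(m+1) = T(m) + (5/((m + 1)(m + 2))) = (5m/(m + 1)) + (5/((m + 1)(m + 2))).
Simplifying, T(m+1) = 5(m + 1)/(m + 2) = 5(m+1)/((m+1) + 1),
which is the closed form with N = m+1.
This completes the induction.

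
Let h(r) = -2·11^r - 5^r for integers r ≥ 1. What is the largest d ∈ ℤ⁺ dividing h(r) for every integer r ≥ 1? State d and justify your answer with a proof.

Computing the first values: h(1) = -27 and h(2) = -267; gcd(-27, -267) = 3, so d ≤ 3.
We prove 3 | -2·11^r - 5^r for all r ≥ 1 by induction on r.
Base case (r = 1): h(1) = -27 = 3·(-9), so 3 | h(1).
Suppose the result is true for r = k, i.e. 3 | h(k). Then
h(k+1) − 11·h(k) = (-2·11^(k+1) - 5^(k+1)) − 11·(-2·11^k - 5^k) = (-1)·5^k·(5 − 11) = (6)·5^k. Since 3 | h(k) by the inductive hypothesis, 3 | 11·h(k); and 3 | 6 since 6 = 3·2. Therefore 3 | h(k+1).
By the principle of mathematical induction, the result holds for all r ≥ 1.
Therefore the largest such d is 3.

d = 3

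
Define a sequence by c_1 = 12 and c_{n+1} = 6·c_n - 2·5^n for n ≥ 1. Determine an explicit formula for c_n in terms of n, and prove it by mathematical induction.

c_n = 2·5^n + 2·6^(n - 1)

Computing the first terms: c_1 = 12, c_2 = 62, c_3 = 322. This suggests c_n = 2·5^n + 2·6^(n - 1).
When n = 1: the formula gives 12 = 12 = c_1.
Inductive step: assume the claim holds for n = i, so c_i = 2·5^i + 2·6^(i - 1).
Then c_{i+1} = 6·c_i - 2·5^i = 6·(2·5^i + 2·6^(i - 1)) - 2·5^i = 2·5^(i + 1) + 2·6^i = 2·5^(i+1) + 2·6^((i+1) - 1),
which is the claimed formula at n = i+1.
By induction, the statement is established for all n ≥ 1.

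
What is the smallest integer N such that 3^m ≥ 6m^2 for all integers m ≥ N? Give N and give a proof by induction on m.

At m = 4: 81 < 96, so the inequality fails and N ≥ 5. We prove 3^m ≥ 6m^2 for all m ≥ 5.
Base step (m = 5): 3^m = 243 and 6m^2 = 150, so 243 ≥ 150.
Inductive step: suppose the statement holds for some i ≥ 5, so 3^i ≥ 6i^2.
Then 3^(i + 1) = 3·(3^i) ≥ 3·(6i^2).
Also, for i ≥ 5 we have 3·(6i^2) ≥ 6(i+1)^2, since 3 ≥ (1 + 1/i)^2 for all i ≥ 5.
Combining, 3^(i + 1) ≥ 6(i+1)^2.
By the principle of mathematical induction, the result holds for all m ≥ 5.
Hence the smallest such N is 5.

N = 5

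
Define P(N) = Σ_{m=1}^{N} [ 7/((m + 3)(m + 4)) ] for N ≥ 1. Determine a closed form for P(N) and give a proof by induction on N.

P(N) = 7N/(4(N + 4))

We claim P(N) = 7N/(4(N + 4)) for all N ≥ 1.
For the base case N = 1: P(1) = 7/20, and the closed form gives 7/20. They agree.
Inductive step: assume the claim holds for N = m, so P(m) = 7m/(4(m + 4)).
Then P(m+1) = P(m) + (7/((m + 4)(m + 5))) = (7m/(4(m + 4))) + (7/((m + 4)(m + 5))).
Simplifying, P(m+1) = 7(m + 1)/(4(m + 5)) = 7(m+1)/(4((m+1) + 4)),
which is the closed form with N = m+1.
By induction, the statement is established for all N ≥ 1.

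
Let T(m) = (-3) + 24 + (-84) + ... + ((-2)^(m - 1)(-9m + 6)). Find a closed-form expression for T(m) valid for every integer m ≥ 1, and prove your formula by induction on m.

We claim T(m) = (-2)^m(3m - 1) + 1 for all m ≥ 1.
For the base case m = 1: T(1) = -3, and the closed form gives -3. They agree.
For the inductive step, assume it holds for an arbitrary p ≥ 1, so T(p) = (-2)^p(3p - 1) + 1.
Then T(p+1) = T(p) + ((-2)^p(-9p - 3)) = ((-2)^p(3p - 1) + 1) + ((-2)^p(-9p - 3)).
Simplifying, T(p+1) = -6(-2)^p·p - 4(-2)^p + 1 = (-2)^(p+1)(3(p+1) - 1) + 1,
which is the closed form with m = p+1.
By the principle of mathematical induction, the result holds for all m ≥ 1.

T(m) = (-2)^m(3m - 1) + 1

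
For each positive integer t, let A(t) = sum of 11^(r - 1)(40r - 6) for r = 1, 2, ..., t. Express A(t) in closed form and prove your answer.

A(t) = 11^t(4t - 1) + 1

We claim A(t) = 11^t(4t - 1) + 1 for all t ≥ 1.
Base step (t = 1): A(1) = 34, and the closed form gives 34. They agree.
Suppose the result is true for t = r, so A(r) = 11^r(4r - 1) + 1.
Then A(r+1) = A(r) + (11^r(40r + 34)) = (11^r(4r - 1) + 1) + (11^r(40r + 34)).
Simplifying, A(r+1) = 44·11^r·r + 33·11^r + 1 = 11^(r+1)(4(r+1) - 1) + 1,
which is the closed form with t = r+1.
By induction, the statement is established for all t ≥ 1.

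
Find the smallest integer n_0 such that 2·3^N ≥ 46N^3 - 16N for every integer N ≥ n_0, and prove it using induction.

n_0 = 9

At N = 8: 13122 < 23424, so the inequality fails and n_0 ≥ 9. We prove 2·3^N ≥ 46N^3 - 16N for all N ≥ 9.
Base case (N = 9): 2·3^N = 39366 and 46N^3 - 16N = 33390, so 39366 ≥ 33390.
Suppose the result is true for N = m, so 2·3^m ≥ 46m^3 - 16m.
Then 2·3^(m + 1) = 3·(2·3^m) ≥ 3·(46m^3 - 16m).
Also, for m ≥ 9 we have 3·(46m^3 - 16m) ≥ 46(m+1)^3 - 16(m+1), since 3·(46m^3 - 16m) − (46(m+1)^3 - 16(m+1)) = 92m^3 - 138m^2 - 170m - 30, which is nonnegative for all m ≥ 9.
Combining, 2·3^(m + 1) ≥ 46(m+1)^3 - 16(m+1).
Hence, by induction on N, the claim holds for every N ≥ 9.
Hence the smallest such n_0 is 9.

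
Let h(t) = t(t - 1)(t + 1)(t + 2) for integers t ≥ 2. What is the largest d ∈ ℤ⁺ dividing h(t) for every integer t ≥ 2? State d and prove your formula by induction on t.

Computing the first values: h(2) = 24 and h(3) = 120; gcd(24, 120) = 24, so d ≤ 24.
We prove 24 | t(t - 1)(t + 1)(t + 2) for all t ≥ 2 by induction on t.
For the base case t = 2: h(2) = 24 = 24·(1), so 24 | h(2).
Suppose the result is true for t = i, i.e. 24 | h(i). Then
h(i+1) − h(i) = i·(i+1)·(i+2)·(i+3) − (i-1)·i·(i+1)·(i+2) = i·(i+1)·(i+2)·[(i+3) − (i-1)] = 4·i·(i+1)·(i+2). The product of 3 consecutive integers is divisible by (3)! = 6, so h(i+1) − h(i) is divisible by 4·6 = 24. By the inductive hypothesis 24 | h(i), hence 24 | h(i+1).
By induction, the statement is established for all t ≥ 2.
Therefore the largest such d is 24.

d = 24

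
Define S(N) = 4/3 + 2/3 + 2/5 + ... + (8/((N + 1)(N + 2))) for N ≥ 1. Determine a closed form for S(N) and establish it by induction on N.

S(N) = 4N/(N + 2)

We claim S(N) = 4N/(N + 2) for all N ≥ 1.
Base step (N = 1): S(1) = 4/3, and the closed form gives 4/3. They agree.
Suppose the result is true for N = k, so S(k) = 4k/(k + 2).
Then S(k+1) = S(k) + (8/((k + 2)(k + 3))) = (4k/(k + 2)) + (8/((k + 2)(k + 3))).
Simplifying, S(k+1) = 4(k + 1)/(k + 3) = 4(k+1)/((k+1) + 2),
which is the closed form with N = k+1.
This completes the induction.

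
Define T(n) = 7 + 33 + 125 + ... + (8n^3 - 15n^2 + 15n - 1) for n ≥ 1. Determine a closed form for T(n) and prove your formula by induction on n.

We claim T(n) = n(2n^3 - n^2 + 2n + 4) for all n ≥ 1.
Base step (n = 1): T(1) = 7, and the closed form gives 7. They agree.
For the inductive step, assume it holds for an arbitrary p ≥ 1, so T(p) = p(2p^3 - p^2 + 2p + 4).
Then T(p+1) = T(p) + (8p^3 + 9p^2 + 9p + 7) = (p(2p^3 - p^2 + 2p + 4)) + (8p^3 + 9p^2 + 9p + 7).
Simplifying, T(p+1) = (p + 1)(2p^3 + 5p^2 + 6p + 7) = (p+1)(2(p+1)^3 - (p+1)^2 + 2(p+1) + 4),
which is the closed form with n = p+1.
Hence, by induction on n, the claim holds for every n ≥ 1.

T(n) = n(2n^3 - n^2 + 2n + 4)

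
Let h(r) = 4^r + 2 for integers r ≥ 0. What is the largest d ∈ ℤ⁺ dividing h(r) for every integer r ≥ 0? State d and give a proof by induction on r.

d = 3

Computing the first values: h(0) = 3 and h(1) = 6; gcd(3, 6) = 3, so d ≤ 3.
We prove 3 | 4^r + 2 for all r ≥ 0 by induction on r.
Base case (r = 0): h(0) = 3 = 3·(1), so 3 | h(0).
Suppose the result is true for r = k, i.e. 3 | h(k). Then
h(k+1) = 4^(k+1) + 2 = 4·(4^k + 2) - 6 = 4·h(k) - 6. The first term is divisible by 3 by the inductive hypothesis, and -6 is divisible by 3. Hence 3 | h(k+1).
Hence, by induction on r, the claim holds for every r ≥ 0.
Therefore the largest such d is 3.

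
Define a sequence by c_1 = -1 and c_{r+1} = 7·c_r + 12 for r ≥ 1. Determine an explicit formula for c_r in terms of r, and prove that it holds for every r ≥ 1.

c_r = 7^(r - 1) - 2

Computing the first terms: c_1 = -1, c_2 = 5, c_3 = 47. This suggests c_r = 7^(r - 1) - 2.
Base step (r = 1): the formula gives -1 = -1 = c_1.
Inductive step: suppose the statement holds for some j ≥ 1, so c_j = 7^(j - 1) - 2.
Then c_{j+1} = 7·c_j + 12 = 7·(7^(j - 1) - 2) + 12 = 7^j - 2 = 7^((j+1) - 1) - 2,
which is the claimed formula at r = j+1.
By induction, the statement is established for all r ≥ 1.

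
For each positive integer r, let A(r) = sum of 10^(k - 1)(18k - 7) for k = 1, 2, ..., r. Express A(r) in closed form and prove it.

A(r) = 10^r(2r - 1) + 1

We claim A(r) = 10^r(2r - 1) + 1 for all r ≥ 1.
Base step (r = 1): A(1) = 11, and the closed form gives 11. They agree.
Inductive step: assume the claim holds for r = k, so A(k) = 10^k(2k - 1) + 1.
Then A(k+1) = A(k) + (10^k(18k + 11)) = (10^k(2k - 1) + 1) + (10^k(18k + 11)).
Simplifying, A(k+1) = 20·10^k·k + 10·10^k + 1 = 10^(k+1)(2(k+1) - 1) + 1,
which is the closed form with r = k+1.
Hence, by induction on r, the claim holds for every r ≥ 1.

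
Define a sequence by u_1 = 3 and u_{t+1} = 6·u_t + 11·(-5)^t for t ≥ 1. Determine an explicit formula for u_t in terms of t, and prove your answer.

Computing the first terms: u_1 = 3, u_2 = -37, u_3 = 53. This suggests u_t = -(-5)^t - 2·6^(t - 1).
Base step (t = 1): the formula gives 3 = 3 = u_1.
Inductive step: assume the claim holds for t = i, so u_i = -(-5)^i - 2·6^(i - 1).
Then u_{i+1} = 6·u_i + 11·(-5)^i = 6·(-(-5)^i - 2·6^(i - 1)) + 11·(-5)^i = -(-5)^(i + 1) - 2·6^i = -(-5)^(i+1) - 2·6^((i+1) - 1),
which is the claimed formula at t = i+1.
This completes the induction.

u_t = -(-5)^t - 2·6^(t - 1)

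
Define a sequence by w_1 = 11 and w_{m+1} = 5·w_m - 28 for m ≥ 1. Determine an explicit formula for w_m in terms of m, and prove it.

Computing the first terms: w_1 = 11, w_2 = 27, w_3 = 107. This suggests w_m = 4·5^(m - 1) + 7.
Base case (m = 1): the formula gives 11 = 11 = w_1.
Inductive step: suppose the statement holds for some j ≥ 1, so w_j = 4·5^(j - 1) + 7.
Then w_{j+1} = 5·w_j - 28 = 5·(4·5^(j - 1) + 7) - 28 = 4·5^j + 7 = 4·5^((j+1) - 1) + 7,
which is the claimed formula at m = j+1.
Hence, by induction on m, the claim holds for every m ≥ 1.

w_m = 4·5^(m - 1) + 7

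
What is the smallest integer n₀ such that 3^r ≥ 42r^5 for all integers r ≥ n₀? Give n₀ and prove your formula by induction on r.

At r = 16: 43046721 < 44040192, so the inequality fails and n₀ ≥ 17. We prove 3^r ≥ 42r^5 for all r ≥ 17.
When r = 17: 3^r = 129140163 and 42r^5 = 59633994, so 129140163 ≥ 59633994.
For the inductive step, assume it holds for an arbitrary k ≥ 17, so 3^k ≥ 42k^5.
Then 3^(k + 1) = 3·(3^k) ≥ 3·(42k^5).
Also, for k ≥ 17 we have 3·(42k^5) ≥ 42(k+1)^5, since 3 ≥ (1 + 1/k)^5 for all k ≥ 17.
Combining, 3^(k + 1) ≥ 42(k+1)^5.
This completes the induction.
Hence the smallest such n₀ is 17.

n₀ = 17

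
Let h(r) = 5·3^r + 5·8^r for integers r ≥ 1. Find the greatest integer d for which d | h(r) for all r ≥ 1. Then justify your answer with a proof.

Computing the first values: h(1) = 55 and h(2) = 365; gcd(55, 365) = 5, so d ≤ 5.
We prove 5 | 5·3^r + 5·8^r for all r ≥ 1 by induction on r.
For the base case r = 1: h(1) = 55 = 5·(11), so 5 | h(1).
Inductive step: suppose the statement holds for some p ≥ 1, i.e. 5 | h(p). Then
h(p+1) − 8·h(p) = (5·3^(p+1) + 5·8^(p+1)) − 8·(5·3^p + 5·8^p) = (5)·3^p·(3 − 8) = (-25)·3^p. Since 5 | h(p) by the inductive hypothesis, 5 | 8·h(p); and 5 | -25 since -25 = 5·-5. Therefore 5 | h(p+1).
By the principle of mathematical induction, the result holds for all r ≥ 1.
Therefore the largest such d is 5.

d = 5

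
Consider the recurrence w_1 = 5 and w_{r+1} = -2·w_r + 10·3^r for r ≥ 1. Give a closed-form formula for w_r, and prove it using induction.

w_r = -(-2)^(r - 1) + 2·3^r

Computing the first terms: w_1 = 5, w_2 = 20, w_3 = 50. This suggests w_r = -(-2)^(r - 1) + 2·3^r.
Base step (r = 1): the formula gives 5 = 5 = w_1.
Inductive step: assume the claim holds for r = i, so w_i = -(-2)^(i - 1) + 2·3^i.
Then w_{i+1} = -2·w_i + 10·3^i = -2·(-(-2)^(i - 1) + 2·3^i) + 10·3^i = -(-2)^i + 2·3^(i + 1) = -(-2)^((i+1) - 1) + 2·3^(i+1),
which is the claimed formula at r = i+1.
By induction, the statement is established for all r ≥ 1.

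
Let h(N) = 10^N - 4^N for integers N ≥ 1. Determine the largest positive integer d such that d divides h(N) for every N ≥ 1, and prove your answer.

d = 6

Computing the first values: h(1) = 6 and h(2) = 84; gcd(6, 84) = 6, so d ≤ 6.
We prove 6 | 10^N - 4^N for all N ≥ 1 by induction on N.
For the base case N = 1: h(1) = 6 = 6·(1), so 6 | h(1).
For the inductive step, assume it holds for an arbitrary r ≥ 1, i.e. 6 | h(r). Then
10^{r+1} − 4^{r+1} = 10·10^r − 4·4^r = 10·(10^r − 4^r) + (6)·4^r. The first term is divisible by 6 by the inductive hypothesis, and the second term (6)·4^r is divisible by 6 since 6 | 6. Hence 6 | h(r+1).
By the principle of mathematical induction, the result holds for all N ≥ 1.
Therefore the largest such d is 6.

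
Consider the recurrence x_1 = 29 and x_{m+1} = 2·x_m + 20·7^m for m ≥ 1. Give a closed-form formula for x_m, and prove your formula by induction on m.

Computing the first terms: x_1 = 29, x_2 = 198, x_3 = 1376. This suggests x_m = 2^(m - 1) + 4·7^m.
When m = 1: the formula gives 29 = 29 = x_1.
Suppose the result is true for m = j, so x_j = 2^(j - 1) + 4·7^j.
Then x_{j+1} = 2·x_j + 20·7^j = 2·(2^(j - 1) + 4·7^j) + 20·7^j = 2^j + 4·7^(j + 1) = 2^((j+1) - 1) + 4·7^(j+1),
which is the claimed formula at m = j+1.
This completes the induction.

x_m = 2^(m - 1) + 4·7^m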